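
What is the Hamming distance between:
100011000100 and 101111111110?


XOR: 001100111010
Count of 1s: 6

6


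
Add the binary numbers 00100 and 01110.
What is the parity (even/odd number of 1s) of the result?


00100 = 4
01110 = 14
Sum = 18 = 10010
1s count = 2

even parity (2 ones in 10010)


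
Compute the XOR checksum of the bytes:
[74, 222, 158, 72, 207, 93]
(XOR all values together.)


XOR chain: 74 ^ 222 ^ 158 ^ 72 ^ 207 ^ 93 = 208

208


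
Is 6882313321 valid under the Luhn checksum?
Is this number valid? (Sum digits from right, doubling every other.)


Luhn sum = 41
41 mod 10 = 1

Invalid (Luhn sum mod 10 = 1)


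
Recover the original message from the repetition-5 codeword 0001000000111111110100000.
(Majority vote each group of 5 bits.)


Groups: 00010, 00000, 11111, 11101, 00000
Majority votes: 00110

00110


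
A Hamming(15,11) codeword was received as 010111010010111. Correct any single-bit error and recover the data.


Syndrome = 10: error at position 10

Data: 01100110111 (corrected bit 10)


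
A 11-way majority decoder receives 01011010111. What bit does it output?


Ones: 7 out of 11
Threshold: 6

1 (7/11 voted 1)


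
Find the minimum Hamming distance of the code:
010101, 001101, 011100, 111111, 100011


Comparing all pairs, minimum distance: 2
Can detect 1 errors, correct 0 errors

2


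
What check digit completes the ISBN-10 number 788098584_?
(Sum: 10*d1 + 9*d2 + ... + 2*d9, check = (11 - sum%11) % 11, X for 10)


Weighted sum: 352
352 mod 11 = 0

Check digit: 0


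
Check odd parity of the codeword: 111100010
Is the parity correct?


Number of 1s: 5

Yes, parity is correct (5 ones)


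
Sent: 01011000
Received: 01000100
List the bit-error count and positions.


XOR: 00011100

3 error(s) at position(s): 3, 4, 5


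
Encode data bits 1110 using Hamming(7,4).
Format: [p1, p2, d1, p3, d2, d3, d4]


Parity bits: p1=0, p2=0, p3=0

0010110


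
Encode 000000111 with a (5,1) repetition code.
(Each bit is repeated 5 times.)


Each bit -> 5 copies

000000000000000000000000000000111111111111111


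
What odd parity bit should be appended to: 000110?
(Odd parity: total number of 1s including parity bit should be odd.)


Number of 1s in data: 2
Parity bit: 1

1


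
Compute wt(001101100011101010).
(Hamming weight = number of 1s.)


Counting 1s in 001101100011101010

9


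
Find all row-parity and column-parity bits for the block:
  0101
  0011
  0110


Row parities: 000
Column parities: 0000

Row P: 000, Col P: 0000, Corner: 0


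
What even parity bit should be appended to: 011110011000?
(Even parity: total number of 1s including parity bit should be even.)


Number of 1s in data: 6
Parity bit: 0

0


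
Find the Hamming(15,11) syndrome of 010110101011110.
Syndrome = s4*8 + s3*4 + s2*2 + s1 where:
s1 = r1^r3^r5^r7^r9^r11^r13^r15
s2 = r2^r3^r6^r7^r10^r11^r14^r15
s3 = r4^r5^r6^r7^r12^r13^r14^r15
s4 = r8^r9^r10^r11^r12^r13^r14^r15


s1=1, s2=0, s3=0, s4=1

Syndrome = 9 (error at position 9)


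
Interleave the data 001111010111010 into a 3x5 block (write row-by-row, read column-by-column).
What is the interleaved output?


Matrix:
  00111
  10101
  11010
Read columns: 011001110101110

011001110101110


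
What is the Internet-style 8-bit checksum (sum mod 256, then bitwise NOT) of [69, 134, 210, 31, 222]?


Sum = 666 mod 256 = 154
Complement = 101

101


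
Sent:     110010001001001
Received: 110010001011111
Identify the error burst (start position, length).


XOR: 000000000010110

Burst at position 10, length 4


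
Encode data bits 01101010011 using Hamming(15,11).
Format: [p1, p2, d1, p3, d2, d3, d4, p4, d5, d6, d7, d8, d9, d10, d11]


Parity bits: p1=0, p2=0, p3=0, p4=0

000011001010011


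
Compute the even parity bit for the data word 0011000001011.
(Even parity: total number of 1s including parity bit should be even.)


Number of 1s in data: 5
Parity bit: 1

1


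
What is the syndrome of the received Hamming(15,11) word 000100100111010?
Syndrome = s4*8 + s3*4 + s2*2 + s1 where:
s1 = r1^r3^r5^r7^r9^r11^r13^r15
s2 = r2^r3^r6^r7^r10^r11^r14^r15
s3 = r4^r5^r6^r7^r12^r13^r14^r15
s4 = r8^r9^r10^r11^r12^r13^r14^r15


s1=0, s2=0, s3=0, s4=0

Syndrome = 0 (no error)


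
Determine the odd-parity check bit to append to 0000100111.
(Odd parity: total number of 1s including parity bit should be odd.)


Number of 1s in data: 4
Parity bit: 1

1


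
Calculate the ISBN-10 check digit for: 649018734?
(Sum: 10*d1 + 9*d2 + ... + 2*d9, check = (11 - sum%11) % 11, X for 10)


Weighted sum: 259
259 mod 11 = 6

Check digit: 5


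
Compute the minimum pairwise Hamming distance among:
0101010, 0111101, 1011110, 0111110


Comparing all pairs, minimum distance: 2
Can detect 1 errors, correct 0 errors

2


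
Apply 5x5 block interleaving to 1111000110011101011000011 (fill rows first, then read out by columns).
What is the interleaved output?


Matrix:
  11110
  00110
  01110
  10110
  00011
Read columns: 1001010100111101111100001

1001010100111101111100001


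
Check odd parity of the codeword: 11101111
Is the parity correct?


Number of 1s: 7

Yes, parity is correct (7 ones)


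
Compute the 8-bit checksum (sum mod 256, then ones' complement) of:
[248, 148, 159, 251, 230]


Sum = 1036 mod 256 = 12
Complement = 243

243


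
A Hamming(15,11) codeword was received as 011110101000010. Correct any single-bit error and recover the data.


Syndrome = 0: no error detected

Data: 11011000010 (no errors)


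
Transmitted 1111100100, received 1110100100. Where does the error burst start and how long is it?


XOR: 0001000000

Burst at position 3, length 1


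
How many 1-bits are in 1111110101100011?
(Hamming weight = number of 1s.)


Counting 1s in 1111110101100011

11


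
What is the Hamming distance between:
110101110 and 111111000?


XOR: 001010110
Count of 1s: 4

4


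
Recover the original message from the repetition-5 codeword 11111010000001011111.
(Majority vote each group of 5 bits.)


Groups: 11111, 01000, 00010, 11111
Majority votes: 1001

1001


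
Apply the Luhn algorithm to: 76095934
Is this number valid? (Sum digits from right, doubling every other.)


Luhn sum = 40
40 mod 10 = 0

Valid (Luhn sum mod 10 = 0)


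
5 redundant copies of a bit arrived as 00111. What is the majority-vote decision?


Ones: 3 out of 5
Threshold: 3

1 (3/5 voted 1)


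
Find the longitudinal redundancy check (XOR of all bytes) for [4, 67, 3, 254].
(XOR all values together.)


XOR chain: 4 ^ 67 ^ 3 ^ 254 = 186

186


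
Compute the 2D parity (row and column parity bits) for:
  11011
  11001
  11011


Row parities: 010
Column parities: 11001

Row P: 010, Col P: 11001, Corner: 1


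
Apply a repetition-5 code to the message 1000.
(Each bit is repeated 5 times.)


Each bit -> 5 copies

11111000000000000000


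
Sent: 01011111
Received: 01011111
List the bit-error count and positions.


XOR: 00000000

0 errors (received matches sent)


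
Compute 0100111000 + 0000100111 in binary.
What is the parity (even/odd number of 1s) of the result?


0100111000 = 312
0000100111 = 39
Sum = 351 = 101011111
1s count = 7

odd parity (7 ones in 101011111)


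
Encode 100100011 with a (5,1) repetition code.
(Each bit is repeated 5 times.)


Each bit -> 5 copies

111110000000000111110000000000000001111111111


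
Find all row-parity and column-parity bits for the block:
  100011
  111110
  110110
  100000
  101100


Row parities: 11011
Column parities: 100111

Row P: 11011, Col P: 100111, Corner: 0


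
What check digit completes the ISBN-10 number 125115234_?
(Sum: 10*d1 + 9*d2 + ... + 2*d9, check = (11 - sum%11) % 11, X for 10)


Weighted sum: 131
131 mod 11 = 10

Check digit: 1


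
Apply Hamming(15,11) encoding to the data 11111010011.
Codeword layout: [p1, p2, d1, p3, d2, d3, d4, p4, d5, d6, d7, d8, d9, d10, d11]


Parity bits: p1=0, p2=0, p3=1, p4=0

001111101010011


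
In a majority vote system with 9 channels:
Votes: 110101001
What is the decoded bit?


Ones: 5 out of 9
Threshold: 5

1 (5/9 voted 1)


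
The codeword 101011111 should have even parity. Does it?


Number of 1s: 7

No, parity error (7 ones)


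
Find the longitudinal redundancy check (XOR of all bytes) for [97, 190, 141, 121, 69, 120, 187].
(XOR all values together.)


XOR chain: 97 ^ 190 ^ 141 ^ 121 ^ 69 ^ 120 ^ 187 = 173

173


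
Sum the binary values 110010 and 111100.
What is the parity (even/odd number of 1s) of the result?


110010 = 50
111100 = 60
Sum = 110 = 1101110
1s count = 5

odd parity (5 ones in 1101110)


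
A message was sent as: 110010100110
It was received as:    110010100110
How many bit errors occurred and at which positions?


XOR: 000000000000

0 errors (received matches sent)


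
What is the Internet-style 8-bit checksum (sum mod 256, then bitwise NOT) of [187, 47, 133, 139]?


Sum = 506 mod 256 = 250
Complement = 5

5


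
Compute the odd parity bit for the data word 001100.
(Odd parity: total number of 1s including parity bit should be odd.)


Number of 1s in data: 2
Parity bit: 1

1


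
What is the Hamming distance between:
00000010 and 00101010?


XOR: 00101000
Count of 1s: 2

2


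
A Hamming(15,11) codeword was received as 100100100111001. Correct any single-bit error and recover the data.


Syndrome = 0: no error detected

Data: 00010111001 (no errors)


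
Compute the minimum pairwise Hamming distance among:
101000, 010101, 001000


Comparing all pairs, minimum distance: 1
Can detect 0 errors, correct 0 errors

1


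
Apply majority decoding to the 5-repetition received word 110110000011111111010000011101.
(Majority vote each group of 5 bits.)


Groups: 11011, 00000, 11111, 11101, 00000, 11101
Majority votes: 101101

101101


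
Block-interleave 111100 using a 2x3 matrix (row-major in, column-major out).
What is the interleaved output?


Matrix:
  111
  100
Read columns: 111010

111010


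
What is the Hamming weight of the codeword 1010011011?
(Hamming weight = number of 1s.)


Counting 1s in 1010011011

6


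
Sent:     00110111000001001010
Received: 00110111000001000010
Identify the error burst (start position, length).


XOR: 00000000000000001000

Burst at position 16, length 1


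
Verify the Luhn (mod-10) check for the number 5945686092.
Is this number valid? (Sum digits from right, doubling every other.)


Luhn sum = 48
48 mod 10 = 8

Invalid (Luhn sum mod 10 = 8)


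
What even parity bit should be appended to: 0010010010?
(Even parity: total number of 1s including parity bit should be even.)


Number of 1s in data: 3
Parity bit: 1

1


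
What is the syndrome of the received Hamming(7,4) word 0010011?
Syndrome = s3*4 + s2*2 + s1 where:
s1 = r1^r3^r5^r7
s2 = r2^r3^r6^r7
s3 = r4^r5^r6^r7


s1=0, s2=1, s3=0

Syndrome = 2 (error at position 2)


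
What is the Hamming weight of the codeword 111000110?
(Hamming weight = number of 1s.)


Counting 1s in 111000110

5


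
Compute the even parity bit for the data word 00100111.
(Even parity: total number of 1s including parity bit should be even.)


Number of 1s in data: 4
Parity bit: 0

0


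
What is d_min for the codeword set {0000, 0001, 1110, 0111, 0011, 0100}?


Comparing all pairs, minimum distance: 1
Can detect 0 errors, correct 0 errors

1


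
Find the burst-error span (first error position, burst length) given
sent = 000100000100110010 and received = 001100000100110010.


XOR: 001000000000000000

Burst at position 2, length 1


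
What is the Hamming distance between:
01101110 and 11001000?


XOR: 10100110
Count of 1s: 4

4


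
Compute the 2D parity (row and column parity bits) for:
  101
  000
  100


Row parities: 001
Column parities: 001

Row P: 001, Col P: 001, Corner: 1


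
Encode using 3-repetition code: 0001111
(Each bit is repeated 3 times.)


Each bit -> 3 copies

000000000111111111111


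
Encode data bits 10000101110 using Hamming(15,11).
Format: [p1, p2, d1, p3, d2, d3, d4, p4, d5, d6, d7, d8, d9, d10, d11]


Parity bits: p1=0, p2=1, p3=1, p4=0

011100000101110


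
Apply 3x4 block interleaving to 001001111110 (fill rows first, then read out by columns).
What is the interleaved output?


Matrix:
  0010
  0111
  1110
Read columns: 001011111010

001011111010


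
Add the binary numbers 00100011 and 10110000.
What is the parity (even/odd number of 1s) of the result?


00100011 = 35
10110000 = 176
Sum = 211 = 11010011
1s count = 5

odd parity (5 ones in 11010011)


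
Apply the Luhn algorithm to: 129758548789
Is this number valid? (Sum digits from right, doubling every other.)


Luhn sum = 64
64 mod 10 = 4

Invalid (Luhn sum mod 10 = 4)


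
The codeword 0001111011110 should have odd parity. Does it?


Number of 1s: 8

No, parity error (8 ones)


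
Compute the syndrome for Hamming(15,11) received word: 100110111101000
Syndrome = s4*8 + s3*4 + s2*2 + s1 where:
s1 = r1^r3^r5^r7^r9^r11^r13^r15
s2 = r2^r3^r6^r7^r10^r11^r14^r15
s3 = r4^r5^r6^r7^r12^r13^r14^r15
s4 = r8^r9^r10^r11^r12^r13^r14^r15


s1=0, s2=0, s3=0, s4=0

Syndrome = 0 (no error)


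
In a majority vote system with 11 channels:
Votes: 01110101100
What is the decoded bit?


Ones: 6 out of 11
Threshold: 6

1 (6/11 voted 1)


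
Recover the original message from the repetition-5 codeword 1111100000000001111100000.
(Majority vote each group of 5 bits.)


Groups: 11111, 00000, 00000, 11111, 00000
Majority votes: 10010

10010


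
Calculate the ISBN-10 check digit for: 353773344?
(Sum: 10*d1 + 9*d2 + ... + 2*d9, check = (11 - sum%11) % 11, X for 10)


Weighted sum: 237
237 mod 11 = 6

Check digit: 5


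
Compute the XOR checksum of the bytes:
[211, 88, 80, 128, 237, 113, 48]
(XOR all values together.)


XOR chain: 211 ^ 88 ^ 80 ^ 128 ^ 237 ^ 113 ^ 48 = 247

247


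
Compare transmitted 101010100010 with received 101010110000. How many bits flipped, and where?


XOR: 000000010010

2 error(s) at position(s): 7, 10


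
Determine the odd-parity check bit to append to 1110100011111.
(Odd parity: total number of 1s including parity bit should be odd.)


Number of 1s in data: 9
Parity bit: 0

0


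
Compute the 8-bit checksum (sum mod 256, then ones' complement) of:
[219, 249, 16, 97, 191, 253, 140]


Sum = 1165 mod 256 = 141
Complement = 114

114


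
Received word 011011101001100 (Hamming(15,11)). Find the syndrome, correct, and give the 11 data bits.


Syndrome = 13: error at position 13

Data: 11111001000 (corrected bit 13)


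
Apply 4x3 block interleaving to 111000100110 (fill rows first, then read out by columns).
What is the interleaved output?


Matrix:
  111
  000
  100
  110
Read columns: 101110011000

101110011000


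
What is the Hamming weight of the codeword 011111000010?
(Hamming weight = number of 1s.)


Counting 1s in 011111000010

6


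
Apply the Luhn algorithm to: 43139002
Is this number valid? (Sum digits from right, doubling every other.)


Luhn sum = 27
27 mod 10 = 7

Invalid (Luhn sum mod 10 = 7)


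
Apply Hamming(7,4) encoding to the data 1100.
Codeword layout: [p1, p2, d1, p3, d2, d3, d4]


Parity bits: p1=0, p2=1, p3=1

0111100


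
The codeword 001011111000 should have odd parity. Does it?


Number of 1s: 6

No, parity error (6 ones)


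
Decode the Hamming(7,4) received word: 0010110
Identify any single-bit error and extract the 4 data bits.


Syndrome = 0: no error detected

Data: 1110 (no errors)


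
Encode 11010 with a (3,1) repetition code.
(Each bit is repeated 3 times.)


Each bit -> 3 copies

111111000111000


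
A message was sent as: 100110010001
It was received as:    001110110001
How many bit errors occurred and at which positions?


XOR: 101000100000

3 error(s) at position(s): 0, 2, 6


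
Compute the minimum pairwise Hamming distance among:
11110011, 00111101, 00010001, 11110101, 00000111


Comparing all pairs, minimum distance: 2
Can detect 1 errors, correct 0 errors

2


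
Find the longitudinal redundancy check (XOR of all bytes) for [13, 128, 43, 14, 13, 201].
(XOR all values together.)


XOR chain: 13 ^ 128 ^ 43 ^ 14 ^ 13 ^ 201 = 108

108


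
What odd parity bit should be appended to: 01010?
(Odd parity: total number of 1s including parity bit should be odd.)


Number of 1s in data: 2
Parity bit: 1

1


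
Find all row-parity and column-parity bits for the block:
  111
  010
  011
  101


Row parities: 1100
Column parities: 011

Row P: 1100, Col P: 011, Corner: 0


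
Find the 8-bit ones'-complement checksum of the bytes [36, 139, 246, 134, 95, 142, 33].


Sum = 825 mod 256 = 57
Complement = 198

198


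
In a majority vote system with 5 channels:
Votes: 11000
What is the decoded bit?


Ones: 2 out of 5
Threshold: 3

0 (2/5 voted 1)


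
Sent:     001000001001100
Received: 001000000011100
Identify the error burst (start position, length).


XOR: 000000001010000

Burst at position 8, length 3


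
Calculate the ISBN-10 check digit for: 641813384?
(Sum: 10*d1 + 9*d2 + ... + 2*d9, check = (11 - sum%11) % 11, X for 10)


Weighted sum: 225
225 mod 11 = 5

Check digit: 6


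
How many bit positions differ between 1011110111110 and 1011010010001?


XOR: 0000100101111
Count of 1s: 6

6


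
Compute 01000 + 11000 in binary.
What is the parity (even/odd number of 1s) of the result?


01000 = 8
11000 = 24
Sum = 32 = 100000
1s count = 1

odd parity (1 ones in 100000)


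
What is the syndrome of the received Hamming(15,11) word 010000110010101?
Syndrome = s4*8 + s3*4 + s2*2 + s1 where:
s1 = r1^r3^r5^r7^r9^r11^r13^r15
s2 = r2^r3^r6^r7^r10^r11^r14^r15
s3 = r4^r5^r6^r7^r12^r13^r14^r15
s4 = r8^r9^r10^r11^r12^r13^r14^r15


s1=0, s2=0, s3=1, s4=0

Syndrome = 4 (error at position 4)


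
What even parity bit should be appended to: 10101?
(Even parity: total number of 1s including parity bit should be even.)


Number of 1s in data: 3
Parity bit: 1

1


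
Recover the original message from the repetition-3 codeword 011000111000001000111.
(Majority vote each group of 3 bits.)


Groups: 011, 000, 111, 000, 001, 000, 111
Majority votes: 1010001

1010001


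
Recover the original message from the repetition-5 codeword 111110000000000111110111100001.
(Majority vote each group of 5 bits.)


Groups: 11111, 00000, 00000, 11111, 01111, 00001
Majority votes: 100110

100110


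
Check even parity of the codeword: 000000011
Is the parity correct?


Number of 1s: 2

Yes, parity is correct (2 ones)


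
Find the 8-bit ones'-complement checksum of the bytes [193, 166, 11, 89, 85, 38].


Sum = 582 mod 256 = 70
Complement = 185

185


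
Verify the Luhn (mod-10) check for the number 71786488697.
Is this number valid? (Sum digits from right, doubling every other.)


Luhn sum = 74
74 mod 10 = 4

Invalid (Luhn sum mod 10 = 4)


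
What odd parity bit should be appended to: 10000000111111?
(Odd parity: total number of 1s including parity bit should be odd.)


Number of 1s in data: 7
Parity bit: 0

0


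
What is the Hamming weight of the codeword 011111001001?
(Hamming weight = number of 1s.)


Counting 1s in 011111001001

7


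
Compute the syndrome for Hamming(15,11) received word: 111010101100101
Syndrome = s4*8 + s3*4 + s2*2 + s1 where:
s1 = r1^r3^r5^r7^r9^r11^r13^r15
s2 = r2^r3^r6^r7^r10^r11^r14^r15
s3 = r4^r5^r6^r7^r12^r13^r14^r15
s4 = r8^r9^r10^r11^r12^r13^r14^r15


s1=1, s2=1, s3=0, s4=0

Syndrome = 3 (error at position 3)


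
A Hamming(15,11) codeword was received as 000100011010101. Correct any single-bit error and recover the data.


Syndrome = 12: error at position 12

Data: 00001011101 (corrected bit 12)


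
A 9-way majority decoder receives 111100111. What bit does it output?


Ones: 7 out of 9
Threshold: 5

1 (7/9 voted 1)


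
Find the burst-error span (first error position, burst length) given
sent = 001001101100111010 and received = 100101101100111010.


XOR: 101100000000000000

Burst at position 0, length 4


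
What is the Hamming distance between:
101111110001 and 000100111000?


XOR: 101011001001
Count of 1s: 6

6


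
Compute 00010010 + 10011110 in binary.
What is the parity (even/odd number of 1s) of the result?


00010010 = 18
10011110 = 158
Sum = 176 = 10110000
1s count = 3

odd parity (3 ones in 10110000)


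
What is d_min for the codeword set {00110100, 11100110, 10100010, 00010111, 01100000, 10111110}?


Comparing all pairs, minimum distance: 2
Can detect 1 errors, correct 0 errors

2


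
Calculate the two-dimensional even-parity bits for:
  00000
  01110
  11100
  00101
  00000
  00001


Row parities: 011001
Column parities: 10110

Row P: 011001, Col P: 10110, Corner: 1


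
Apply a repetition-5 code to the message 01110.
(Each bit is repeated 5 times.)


Each bit -> 5 copies

0000011111111111111100000


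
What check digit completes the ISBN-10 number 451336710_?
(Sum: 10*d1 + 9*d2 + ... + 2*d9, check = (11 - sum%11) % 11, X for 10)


Weighted sum: 193
193 mod 11 = 6

Check digit: 5


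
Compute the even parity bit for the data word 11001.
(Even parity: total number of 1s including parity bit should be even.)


Number of 1s in data: 3
Parity bit: 1

1


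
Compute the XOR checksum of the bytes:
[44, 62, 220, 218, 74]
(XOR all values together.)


XOR chain: 44 ^ 62 ^ 220 ^ 218 ^ 74 = 94

94


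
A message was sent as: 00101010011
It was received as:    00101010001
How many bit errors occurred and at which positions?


XOR: 00000000010

1 error(s) at position(s): 9


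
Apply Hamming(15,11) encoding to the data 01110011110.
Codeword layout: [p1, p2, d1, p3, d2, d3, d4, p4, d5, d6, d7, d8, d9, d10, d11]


Parity bits: p1=0, p2=0, p3=0, p4=0

000011100011110


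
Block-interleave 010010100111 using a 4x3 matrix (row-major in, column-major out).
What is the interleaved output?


Matrix:
  010
  010
  100
  111
Read columns: 001111010001

001111010001


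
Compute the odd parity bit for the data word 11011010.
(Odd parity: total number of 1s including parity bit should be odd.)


Number of 1s in data: 5
Parity bit: 0

0


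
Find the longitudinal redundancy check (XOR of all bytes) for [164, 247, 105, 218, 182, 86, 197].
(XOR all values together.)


XOR chain: 164 ^ 247 ^ 105 ^ 218 ^ 182 ^ 86 ^ 197 = 197

197


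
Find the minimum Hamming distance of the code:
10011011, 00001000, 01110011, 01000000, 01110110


Comparing all pairs, minimum distance: 2
Can detect 1 errors, correct 0 errors

2


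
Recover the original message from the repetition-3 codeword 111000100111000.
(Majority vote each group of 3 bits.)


Groups: 111, 000, 100, 111, 000
Majority votes: 10010

10010


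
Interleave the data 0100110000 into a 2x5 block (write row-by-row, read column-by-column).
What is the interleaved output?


Matrix:
  01001
  10000
Read columns: 0110000010

0110000010


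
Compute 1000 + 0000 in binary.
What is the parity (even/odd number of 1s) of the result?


1000 = 8
0000 = 0
Sum = 8 = 1000
1s count = 1

odd parity (1 ones in 1000)


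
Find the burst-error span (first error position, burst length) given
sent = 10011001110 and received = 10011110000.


XOR: 00000111110

Burst at position 5, length 5


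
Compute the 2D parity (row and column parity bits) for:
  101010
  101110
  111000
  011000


Row parities: 1010
Column parities: 100100

Row P: 1010, Col P: 100100, Corner: 0


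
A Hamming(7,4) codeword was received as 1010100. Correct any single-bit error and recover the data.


Syndrome = 7: error at position 7

Data: 1101 (corrected bit 7)


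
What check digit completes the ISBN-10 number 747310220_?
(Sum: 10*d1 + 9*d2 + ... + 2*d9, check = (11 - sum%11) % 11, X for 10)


Weighted sum: 203
203 mod 11 = 5

Check digit: 6


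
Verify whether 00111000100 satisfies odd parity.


Number of 1s: 4

No, parity error (4 ones)


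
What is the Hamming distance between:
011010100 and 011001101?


XOR: 000011001
Count of 1s: 3

3


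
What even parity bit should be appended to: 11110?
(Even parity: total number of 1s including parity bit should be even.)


Number of 1s in data: 4
Parity bit: 0

0


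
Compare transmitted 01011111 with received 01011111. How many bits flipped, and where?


XOR: 00000000

0 errors (received matches sent)


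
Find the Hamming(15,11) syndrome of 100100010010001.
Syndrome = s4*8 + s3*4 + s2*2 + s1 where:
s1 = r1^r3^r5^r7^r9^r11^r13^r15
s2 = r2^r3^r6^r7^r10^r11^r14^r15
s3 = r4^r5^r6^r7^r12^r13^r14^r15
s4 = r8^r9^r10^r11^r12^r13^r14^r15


s1=1, s2=0, s3=0, s4=1

Syndrome = 9 (error at position 9)


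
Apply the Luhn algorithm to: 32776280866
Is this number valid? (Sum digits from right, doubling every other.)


Luhn sum = 54
54 mod 10 = 4

Invalid (Luhn sum mod 10 = 4)


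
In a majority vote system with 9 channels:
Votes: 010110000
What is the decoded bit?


Ones: 3 out of 9
Threshold: 5

0 (3/9 voted 1)


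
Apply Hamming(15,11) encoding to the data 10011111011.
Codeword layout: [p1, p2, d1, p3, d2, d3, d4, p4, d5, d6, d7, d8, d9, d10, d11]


Parity bits: p1=1, p2=0, p3=0, p4=0

101000101111011


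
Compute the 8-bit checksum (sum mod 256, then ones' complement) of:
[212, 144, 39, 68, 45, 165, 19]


Sum = 692 mod 256 = 180
Complement = 75

75


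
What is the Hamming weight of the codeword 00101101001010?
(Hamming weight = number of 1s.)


Counting 1s in 00101101001010

6


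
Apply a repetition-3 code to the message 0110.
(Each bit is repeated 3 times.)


Each bit -> 3 copies

000111111000


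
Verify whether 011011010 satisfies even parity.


Number of 1s: 5

No, parity error (5 ones)


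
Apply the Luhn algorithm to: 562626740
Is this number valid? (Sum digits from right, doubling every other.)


Luhn sum = 33
33 mod 10 = 3

Invalid (Luhn sum mod 10 = 3)


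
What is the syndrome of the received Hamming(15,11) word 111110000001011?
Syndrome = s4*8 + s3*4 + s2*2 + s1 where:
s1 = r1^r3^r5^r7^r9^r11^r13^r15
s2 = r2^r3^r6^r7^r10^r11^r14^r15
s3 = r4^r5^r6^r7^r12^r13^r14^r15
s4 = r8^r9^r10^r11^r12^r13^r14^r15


s1=0, s2=0, s3=1, s4=1

Syndrome = 12 (error at position 12)


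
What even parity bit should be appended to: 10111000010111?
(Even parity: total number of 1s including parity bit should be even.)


Number of 1s in data: 8
Parity bit: 0

0


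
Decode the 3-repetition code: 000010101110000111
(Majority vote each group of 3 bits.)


Groups: 000, 010, 101, 110, 000, 111
Majority votes: 001101

001101


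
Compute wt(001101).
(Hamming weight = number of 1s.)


Counting 1s in 001101

3


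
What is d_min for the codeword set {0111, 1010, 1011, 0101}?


Comparing all pairs, minimum distance: 1
Can detect 0 errors, correct 0 errors

1


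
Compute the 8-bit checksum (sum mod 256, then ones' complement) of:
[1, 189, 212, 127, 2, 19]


Sum = 550 mod 256 = 38
Complement = 217

217


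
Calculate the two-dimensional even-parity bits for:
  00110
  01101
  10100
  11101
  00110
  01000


Row parities: 010001
Column parities: 01100

Row P: 010001, Col P: 01100, Corner: 0


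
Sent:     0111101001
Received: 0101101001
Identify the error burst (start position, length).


XOR: 0010000000

Burst at position 2, length 1


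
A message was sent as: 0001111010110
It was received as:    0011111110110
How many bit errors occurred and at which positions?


XOR: 0010000100000

2 error(s) at position(s): 2, 7


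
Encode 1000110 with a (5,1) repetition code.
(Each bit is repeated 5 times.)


Each bit -> 5 copies

11111000000000000000111111111100000


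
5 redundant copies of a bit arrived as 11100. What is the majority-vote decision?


Ones: 3 out of 5
Threshold: 3

1 (3/5 voted 1)


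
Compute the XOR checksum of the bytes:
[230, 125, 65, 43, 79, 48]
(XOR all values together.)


XOR chain: 230 ^ 125 ^ 65 ^ 43 ^ 79 ^ 48 = 142

142


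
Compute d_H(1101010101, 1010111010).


XOR: 0111101111
Count of 1s: 8

8


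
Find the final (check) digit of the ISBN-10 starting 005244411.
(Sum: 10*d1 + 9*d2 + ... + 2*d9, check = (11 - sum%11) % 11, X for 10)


Weighted sum: 119
119 mod 11 = 9

Check digit: 2


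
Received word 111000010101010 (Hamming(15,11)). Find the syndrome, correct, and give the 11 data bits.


Syndrome = 0: no error detected

Data: 10000101010 (no errors)


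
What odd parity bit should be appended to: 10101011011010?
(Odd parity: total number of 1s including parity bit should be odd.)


Number of 1s in data: 8
Parity bit: 1

1


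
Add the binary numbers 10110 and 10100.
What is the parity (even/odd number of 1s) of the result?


10110 = 22
10100 = 20
Sum = 42 = 101010
1s count = 3

odd parity (3 ones in 101010)


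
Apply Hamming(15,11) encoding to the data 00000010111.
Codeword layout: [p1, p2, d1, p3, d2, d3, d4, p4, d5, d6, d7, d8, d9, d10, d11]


Parity bits: p1=1, p2=1, p3=1, p4=0

110100000010111


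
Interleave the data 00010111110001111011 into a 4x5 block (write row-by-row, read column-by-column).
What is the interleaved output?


Matrix:
  00010
  11111
  00011
  11011
Read columns: 01010101010011110111

01010101010011110111


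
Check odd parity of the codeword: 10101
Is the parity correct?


Number of 1s: 3

Yes, parity is correct (3 ones)


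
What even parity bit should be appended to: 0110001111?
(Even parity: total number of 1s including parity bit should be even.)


Number of 1s in data: 6
Parity bit: 0

0


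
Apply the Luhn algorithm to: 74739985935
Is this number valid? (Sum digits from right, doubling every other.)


Luhn sum = 75
75 mod 10 = 5

Invalid (Luhn sum mod 10 = 5)


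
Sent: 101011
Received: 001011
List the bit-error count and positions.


XOR: 100000

1 error(s) at position(s): 0


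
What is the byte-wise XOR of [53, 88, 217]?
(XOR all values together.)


XOR chain: 53 ^ 88 ^ 217 = 180

180


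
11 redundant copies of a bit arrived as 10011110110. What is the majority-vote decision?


Ones: 7 out of 11
Threshold: 6

1 (7/11 voted 1)


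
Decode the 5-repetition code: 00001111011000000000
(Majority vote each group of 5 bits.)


Groups: 00001, 11101, 10000, 00000
Majority votes: 0100

0100


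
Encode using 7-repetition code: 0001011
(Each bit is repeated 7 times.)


Each bit -> 7 copies

0000000000000000000001111111000000011111111111111


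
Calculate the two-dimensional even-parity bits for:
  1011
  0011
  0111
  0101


Row parities: 1010
Column parities: 1010

Row P: 1010, Col P: 1010, Corner: 0


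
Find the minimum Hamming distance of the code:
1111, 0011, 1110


Comparing all pairs, minimum distance: 1
Can detect 0 errors, correct 0 errors

1


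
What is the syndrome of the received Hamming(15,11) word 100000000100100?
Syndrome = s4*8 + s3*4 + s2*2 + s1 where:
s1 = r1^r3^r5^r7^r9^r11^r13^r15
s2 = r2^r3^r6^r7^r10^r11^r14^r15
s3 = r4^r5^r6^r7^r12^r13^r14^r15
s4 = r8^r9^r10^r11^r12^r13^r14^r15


s1=0, s2=1, s3=1, s4=0

Syndrome = 6 (error at position 6)


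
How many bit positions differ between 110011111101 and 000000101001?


XOR: 110011010100
Count of 1s: 6

6


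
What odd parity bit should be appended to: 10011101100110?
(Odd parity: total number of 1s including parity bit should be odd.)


Number of 1s in data: 8
Parity bit: 1

1


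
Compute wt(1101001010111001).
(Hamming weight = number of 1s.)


Counting 1s in 1101001010111001

9


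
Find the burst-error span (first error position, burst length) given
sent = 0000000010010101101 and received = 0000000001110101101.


XOR: 0000000011100000000

Burst at position 8, length 3


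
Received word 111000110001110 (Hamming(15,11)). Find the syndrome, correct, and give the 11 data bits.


Syndrome = 0: no error detected

Data: 10010001110 (no errors)


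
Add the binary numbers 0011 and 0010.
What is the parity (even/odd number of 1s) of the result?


0011 = 3
0010 = 2
Sum = 5 = 101
1s count = 2

even parity (2 ones in 101)


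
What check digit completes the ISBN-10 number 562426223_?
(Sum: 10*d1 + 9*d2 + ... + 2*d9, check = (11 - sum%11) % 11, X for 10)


Weighted sum: 210
210 mod 11 = 1

Check digit: X


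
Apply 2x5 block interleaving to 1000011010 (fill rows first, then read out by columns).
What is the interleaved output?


Matrix:
  10000
  11010
Read columns: 1101000100

1101000100


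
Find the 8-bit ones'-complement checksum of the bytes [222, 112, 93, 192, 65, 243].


Sum = 927 mod 256 = 159
Complement = 96

96


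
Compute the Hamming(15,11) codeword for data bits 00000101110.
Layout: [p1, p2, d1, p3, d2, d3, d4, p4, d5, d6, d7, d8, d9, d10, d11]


Parity bits: p1=1, p2=0, p3=1, p4=0

100100000101110


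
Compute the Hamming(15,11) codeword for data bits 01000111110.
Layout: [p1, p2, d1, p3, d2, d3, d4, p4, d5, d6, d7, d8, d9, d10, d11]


Parity bits: p1=1, p2=1, p3=0, p4=1

110010010111110


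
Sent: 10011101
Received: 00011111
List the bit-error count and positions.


XOR: 10000010

2 error(s) at position(s): 0, 6


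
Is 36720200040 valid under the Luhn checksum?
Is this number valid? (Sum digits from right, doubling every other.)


Luhn sum = 29
29 mod 10 = 9

Invalid (Luhn sum mod 10 = 9)


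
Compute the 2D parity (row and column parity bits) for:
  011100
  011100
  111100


Row parities: 110
Column parities: 111100

Row P: 110, Col P: 111100, Corner: 0


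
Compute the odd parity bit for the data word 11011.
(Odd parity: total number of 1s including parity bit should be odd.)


Number of 1s in data: 4
Parity bit: 1

1


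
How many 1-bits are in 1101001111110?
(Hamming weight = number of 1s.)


Counting 1s in 1101001111110

9


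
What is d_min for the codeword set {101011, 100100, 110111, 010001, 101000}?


Comparing all pairs, minimum distance: 2
Can detect 1 errors, correct 0 errors

2


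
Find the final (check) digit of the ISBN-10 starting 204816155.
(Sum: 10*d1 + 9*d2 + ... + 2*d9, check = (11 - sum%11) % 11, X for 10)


Weighted sum: 173
173 mod 11 = 8

Check digit: 3


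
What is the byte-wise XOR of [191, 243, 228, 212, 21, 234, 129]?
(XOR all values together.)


XOR chain: 191 ^ 243 ^ 228 ^ 212 ^ 21 ^ 234 ^ 129 = 2

2


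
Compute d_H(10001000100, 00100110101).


XOR: 10101110001
Count of 1s: 6

6


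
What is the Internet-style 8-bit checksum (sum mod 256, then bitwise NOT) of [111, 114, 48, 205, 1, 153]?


Sum = 632 mod 256 = 120
Complement = 135

135


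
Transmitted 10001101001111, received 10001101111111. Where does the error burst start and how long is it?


XOR: 00000000110000

Burst at position 8, length 2


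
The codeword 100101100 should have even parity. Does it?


Number of 1s: 4

Yes, parity is correct (4 ones)


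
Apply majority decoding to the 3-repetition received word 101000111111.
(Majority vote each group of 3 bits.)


Groups: 101, 000, 111, 111
Majority votes: 1011

1011


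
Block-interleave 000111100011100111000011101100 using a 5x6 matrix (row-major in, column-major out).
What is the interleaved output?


Matrix:
  000111
  100011
  100111
  000011
  101100
Read columns: 011010000000001101011111011110

011010000000001101011111011110


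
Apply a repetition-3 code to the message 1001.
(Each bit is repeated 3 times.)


Each bit -> 3 copies

111000000111


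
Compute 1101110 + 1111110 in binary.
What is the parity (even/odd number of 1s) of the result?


1101110 = 110
1111110 = 126
Sum = 236 = 11101100
1s count = 5

odd parity (5 ones in 11101100)


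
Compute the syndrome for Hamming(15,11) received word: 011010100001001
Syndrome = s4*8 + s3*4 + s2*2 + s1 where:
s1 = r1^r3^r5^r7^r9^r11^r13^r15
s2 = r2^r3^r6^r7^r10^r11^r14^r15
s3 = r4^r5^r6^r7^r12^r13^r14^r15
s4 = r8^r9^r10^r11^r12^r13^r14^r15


s1=0, s2=0, s3=0, s4=0

Syndrome = 0 (no error)


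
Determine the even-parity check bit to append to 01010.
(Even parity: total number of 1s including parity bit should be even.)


Number of 1s in data: 2
Parity bit: 0

0


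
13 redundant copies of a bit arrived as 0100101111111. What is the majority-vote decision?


Ones: 9 out of 13
Threshold: 7

1 (9/13 voted 1)


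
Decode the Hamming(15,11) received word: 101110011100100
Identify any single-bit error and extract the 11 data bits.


Syndrome = 5: error at position 5

Data: 10001100100 (corrected bit 5)


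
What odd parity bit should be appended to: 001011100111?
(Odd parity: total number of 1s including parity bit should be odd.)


Number of 1s in data: 7
Parity bit: 0

0


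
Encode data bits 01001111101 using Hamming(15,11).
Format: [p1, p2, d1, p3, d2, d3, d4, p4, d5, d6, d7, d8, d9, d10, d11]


Parity bits: p1=1, p2=1, p3=0, p4=0

110010001111101


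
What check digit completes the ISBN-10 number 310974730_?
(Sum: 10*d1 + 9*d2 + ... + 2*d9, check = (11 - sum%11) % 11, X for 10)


Weighted sum: 201
201 mod 11 = 3

Check digit: 8


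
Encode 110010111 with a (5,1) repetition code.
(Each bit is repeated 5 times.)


Each bit -> 5 copies

111111111100000000001111100000111111111111111


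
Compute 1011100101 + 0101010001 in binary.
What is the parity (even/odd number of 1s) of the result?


1011100101 = 741
0101010001 = 337
Sum = 1078 = 10000110110
1s count = 5

odd parity (5 ones in 10000110110)


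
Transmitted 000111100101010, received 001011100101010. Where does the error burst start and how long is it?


XOR: 001100000000000

Burst at position 2, length 2


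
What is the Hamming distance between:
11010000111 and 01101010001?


XOR: 10111010110
Count of 1s: 7

7


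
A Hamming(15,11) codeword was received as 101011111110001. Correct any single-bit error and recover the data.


Syndrome = 9: error at position 9

Data: 11110110001 (corrected bit 9)


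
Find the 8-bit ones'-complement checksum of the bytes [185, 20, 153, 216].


Sum = 574 mod 256 = 62
Complement = 193

193


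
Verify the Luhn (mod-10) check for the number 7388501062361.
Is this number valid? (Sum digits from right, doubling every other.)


Luhn sum = 51
51 mod 10 = 1

Invalid (Luhn sum mod 10 = 1)


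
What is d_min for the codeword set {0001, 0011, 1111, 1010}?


Comparing all pairs, minimum distance: 1
Can detect 0 errors, correct 0 errors

1


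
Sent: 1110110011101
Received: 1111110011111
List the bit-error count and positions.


XOR: 0001000000010

2 error(s) at position(s): 3, 11


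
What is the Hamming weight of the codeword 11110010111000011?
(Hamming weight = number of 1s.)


Counting 1s in 11110010111000011

10


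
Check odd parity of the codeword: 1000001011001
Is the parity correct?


Number of 1s: 5

Yes, parity is correct (5 ones)


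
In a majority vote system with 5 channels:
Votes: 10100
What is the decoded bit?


Ones: 2 out of 5
Threshold: 3

0 (2/5 voted 1)


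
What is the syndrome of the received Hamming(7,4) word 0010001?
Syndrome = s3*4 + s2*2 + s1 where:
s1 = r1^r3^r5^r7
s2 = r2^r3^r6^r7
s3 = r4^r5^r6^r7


s1=0, s2=0, s3=1

Syndrome = 4 (error at position 4)


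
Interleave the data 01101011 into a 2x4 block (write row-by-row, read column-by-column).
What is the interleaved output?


Matrix:
  0110
  1011
Read columns: 01101101

01101101
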